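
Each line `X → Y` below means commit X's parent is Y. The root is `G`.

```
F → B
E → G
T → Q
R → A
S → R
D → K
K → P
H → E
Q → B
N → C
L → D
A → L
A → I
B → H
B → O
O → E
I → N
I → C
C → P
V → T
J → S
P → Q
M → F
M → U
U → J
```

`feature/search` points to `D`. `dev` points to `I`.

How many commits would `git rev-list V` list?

Walking parent pointers from V: reachable set = {B, E, G, H, O, Q, T, V}.
That is 8 commits.

8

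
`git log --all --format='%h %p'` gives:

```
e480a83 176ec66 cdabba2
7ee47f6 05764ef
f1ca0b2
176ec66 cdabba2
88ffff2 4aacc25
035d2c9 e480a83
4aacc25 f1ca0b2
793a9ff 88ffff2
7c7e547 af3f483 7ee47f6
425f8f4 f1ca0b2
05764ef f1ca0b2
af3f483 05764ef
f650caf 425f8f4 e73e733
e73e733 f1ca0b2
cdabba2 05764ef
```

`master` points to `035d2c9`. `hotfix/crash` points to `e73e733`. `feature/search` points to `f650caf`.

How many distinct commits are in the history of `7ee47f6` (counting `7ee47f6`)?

3

Walking parent pointers from 7ee47f6: reachable set = {05764ef, 7ee47f6, f1ca0b2}.
That is 3 commits.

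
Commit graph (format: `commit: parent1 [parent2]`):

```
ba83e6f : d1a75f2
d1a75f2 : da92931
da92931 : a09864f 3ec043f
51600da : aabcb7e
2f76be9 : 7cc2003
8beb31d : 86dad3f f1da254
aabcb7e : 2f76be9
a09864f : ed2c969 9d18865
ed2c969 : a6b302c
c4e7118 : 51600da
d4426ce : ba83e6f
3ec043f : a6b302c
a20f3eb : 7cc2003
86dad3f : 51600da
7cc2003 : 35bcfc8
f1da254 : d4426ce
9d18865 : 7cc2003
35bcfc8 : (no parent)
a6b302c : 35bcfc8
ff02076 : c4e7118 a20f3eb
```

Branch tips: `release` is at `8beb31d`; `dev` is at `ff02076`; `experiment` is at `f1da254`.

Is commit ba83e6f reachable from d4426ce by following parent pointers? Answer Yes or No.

Ancestors of d4426ce (commits reachable by following parents): {35bcfc8, 3ec043f, 7cc2003, 9d18865, a09864f, a6b302c, ba83e6f, d1a75f2, d4426ce, da92931, ed2c969}.
ba83e6f is in that set, so it is an ancestor of d4426ce.

Yes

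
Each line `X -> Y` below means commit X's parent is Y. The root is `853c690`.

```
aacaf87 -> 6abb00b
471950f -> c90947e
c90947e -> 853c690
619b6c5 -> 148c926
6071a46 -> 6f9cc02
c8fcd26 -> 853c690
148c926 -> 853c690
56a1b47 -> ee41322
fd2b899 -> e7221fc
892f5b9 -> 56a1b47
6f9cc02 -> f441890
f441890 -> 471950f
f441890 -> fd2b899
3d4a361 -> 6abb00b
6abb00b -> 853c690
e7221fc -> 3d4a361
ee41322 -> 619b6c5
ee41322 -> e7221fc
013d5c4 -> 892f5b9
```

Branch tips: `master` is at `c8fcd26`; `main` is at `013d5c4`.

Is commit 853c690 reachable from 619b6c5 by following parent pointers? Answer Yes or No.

Yes

Ancestors of 619b6c5 (commits reachable by following parents): {148c926, 619b6c5, 853c690}.
853c690 is in that set, so it is an ancestor of 619b6c5.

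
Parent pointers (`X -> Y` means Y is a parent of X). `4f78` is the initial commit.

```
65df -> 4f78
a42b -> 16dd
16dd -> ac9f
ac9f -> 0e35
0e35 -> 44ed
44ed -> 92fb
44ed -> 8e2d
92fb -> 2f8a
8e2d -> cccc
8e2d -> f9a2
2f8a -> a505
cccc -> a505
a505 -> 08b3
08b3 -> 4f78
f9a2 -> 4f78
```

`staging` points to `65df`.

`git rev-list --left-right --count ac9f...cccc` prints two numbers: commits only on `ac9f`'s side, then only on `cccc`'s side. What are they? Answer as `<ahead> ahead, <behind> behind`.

Reachable from ac9f: {08b3, 0e35, 2f8a, 44ed, 4f78, 8e2d, 92fb, a505, ac9f, cccc, f9a2}.
Reachable from cccc: {08b3, 4f78, a505, cccc}.
Only in ac9f's history (ahead): {0e35, 2f8a, 44ed, 8e2d, 92fb, ac9f, f9a2} — 7.
Only in cccc's history (behind): {} — 0.

7 ahead, 0 behind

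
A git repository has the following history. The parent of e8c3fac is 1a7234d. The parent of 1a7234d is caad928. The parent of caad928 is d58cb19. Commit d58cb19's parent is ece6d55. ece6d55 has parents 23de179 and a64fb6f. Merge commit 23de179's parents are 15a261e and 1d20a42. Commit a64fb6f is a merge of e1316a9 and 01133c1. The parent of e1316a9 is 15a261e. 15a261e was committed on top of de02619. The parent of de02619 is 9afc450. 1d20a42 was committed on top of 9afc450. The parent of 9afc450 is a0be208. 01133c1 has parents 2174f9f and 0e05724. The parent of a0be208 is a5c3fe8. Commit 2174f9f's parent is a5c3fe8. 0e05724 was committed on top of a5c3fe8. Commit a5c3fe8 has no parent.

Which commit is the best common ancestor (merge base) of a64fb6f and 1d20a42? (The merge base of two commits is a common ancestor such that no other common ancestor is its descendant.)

9afc450

Ancestors of a64fb6f: {01133c1, 0e05724, 15a261e, 2174f9f, 9afc450, a0be208, a5c3fe8, a64fb6f, de02619, e1316a9}.
Ancestors of 1d20a42: {1d20a42, 9afc450, a0be208, a5c3fe8}.
Common ancestors: {9afc450, a0be208, a5c3fe8}.
Among these, 9afc450 is not an ancestor of any other common ancestor — it is the merge base.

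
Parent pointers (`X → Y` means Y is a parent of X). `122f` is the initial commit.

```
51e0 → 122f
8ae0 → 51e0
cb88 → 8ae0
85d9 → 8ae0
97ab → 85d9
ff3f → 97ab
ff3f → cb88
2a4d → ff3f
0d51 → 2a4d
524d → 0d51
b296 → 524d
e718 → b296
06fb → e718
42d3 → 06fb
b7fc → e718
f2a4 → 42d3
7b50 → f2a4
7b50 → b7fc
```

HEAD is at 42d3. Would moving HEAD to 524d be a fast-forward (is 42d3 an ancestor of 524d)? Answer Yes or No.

No

A fast-forward from 42d3 to 524d is possible iff 42d3 is an ancestor of 524d.
Ancestors of 524d: {0d51, 122f, 2a4d, 51e0, 524d, 85d9, 8ae0, 97ab, cb88, ff3f}.
42d3 is not among them, so fast-forward is not possible.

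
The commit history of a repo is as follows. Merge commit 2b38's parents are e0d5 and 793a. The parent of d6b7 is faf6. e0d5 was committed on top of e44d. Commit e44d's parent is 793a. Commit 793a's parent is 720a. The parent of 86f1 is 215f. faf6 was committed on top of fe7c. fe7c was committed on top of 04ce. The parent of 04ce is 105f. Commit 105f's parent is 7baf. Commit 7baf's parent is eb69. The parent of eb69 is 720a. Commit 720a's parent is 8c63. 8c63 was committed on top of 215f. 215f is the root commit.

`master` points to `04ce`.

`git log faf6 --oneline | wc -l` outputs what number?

9

Walking parent pointers from faf6: reachable set = {04ce, 105f, 215f, 720a, 7baf, 8c63, eb69, faf6, fe7c}.
That is 9 commits.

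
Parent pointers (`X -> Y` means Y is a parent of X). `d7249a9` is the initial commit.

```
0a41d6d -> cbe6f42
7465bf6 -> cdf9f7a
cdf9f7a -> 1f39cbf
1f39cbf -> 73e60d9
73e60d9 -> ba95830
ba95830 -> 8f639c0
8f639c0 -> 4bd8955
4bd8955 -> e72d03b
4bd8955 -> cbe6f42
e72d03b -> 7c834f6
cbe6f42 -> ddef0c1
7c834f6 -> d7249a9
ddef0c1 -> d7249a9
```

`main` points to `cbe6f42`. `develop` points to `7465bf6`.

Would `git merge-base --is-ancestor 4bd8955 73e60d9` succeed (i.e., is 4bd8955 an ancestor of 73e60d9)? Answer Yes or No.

Ancestors of 73e60d9 (commits reachable by following parents): {4bd8955, 73e60d9, 7c834f6, 8f639c0, ba95830, cbe6f42, d7249a9, ddef0c1, e72d03b}.
4bd8955 is in that set, so it is an ancestor of 73e60d9.

Yes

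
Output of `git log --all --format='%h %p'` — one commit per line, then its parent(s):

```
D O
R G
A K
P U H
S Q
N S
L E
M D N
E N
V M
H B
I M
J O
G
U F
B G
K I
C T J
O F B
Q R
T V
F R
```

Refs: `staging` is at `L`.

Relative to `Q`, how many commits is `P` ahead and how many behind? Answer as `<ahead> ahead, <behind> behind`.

Reachable from P: {B, F, G, H, P, R, U}.
Reachable from Q: {G, Q, R}.
Only in P's history (ahead): {B, F, H, P, U} — 5.
Only in Q's history (behind): {Q} — 1.

5 ahead, 1 behind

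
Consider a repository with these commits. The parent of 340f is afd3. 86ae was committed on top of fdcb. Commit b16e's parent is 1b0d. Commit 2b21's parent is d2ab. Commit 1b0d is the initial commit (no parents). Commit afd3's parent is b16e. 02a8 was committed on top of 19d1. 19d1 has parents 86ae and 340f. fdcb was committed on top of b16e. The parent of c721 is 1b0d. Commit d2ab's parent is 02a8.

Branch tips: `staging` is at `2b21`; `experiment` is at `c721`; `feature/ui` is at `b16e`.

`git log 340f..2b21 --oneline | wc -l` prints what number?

Reachable from 2b21: {02a8, 19d1, 1b0d, 2b21, 340f, 86ae, afd3, b16e, d2ab, fdcb}.
Reachable from 340f: {1b0d, 340f, afd3, b16e}.
In 2b21's history but not 340f's: {02a8, 19d1, 2b21, 86ae, d2ab, fdcb} — 6 commits.

6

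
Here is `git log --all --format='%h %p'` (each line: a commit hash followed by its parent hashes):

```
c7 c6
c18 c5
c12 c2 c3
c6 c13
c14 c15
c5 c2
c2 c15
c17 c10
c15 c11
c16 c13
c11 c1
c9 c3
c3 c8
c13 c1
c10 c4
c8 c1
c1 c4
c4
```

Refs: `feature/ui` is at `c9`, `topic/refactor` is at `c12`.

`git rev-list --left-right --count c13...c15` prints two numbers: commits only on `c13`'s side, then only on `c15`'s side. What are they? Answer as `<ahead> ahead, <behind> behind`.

Reachable from c13: {c1, c13, c4}.
Reachable from c15: {c1, c11, c15, c4}.
Only in c13's history (ahead): {c13} — 1.
Only in c15's history (behind): {c11, c15} — 2.

1 ahead, 2 behind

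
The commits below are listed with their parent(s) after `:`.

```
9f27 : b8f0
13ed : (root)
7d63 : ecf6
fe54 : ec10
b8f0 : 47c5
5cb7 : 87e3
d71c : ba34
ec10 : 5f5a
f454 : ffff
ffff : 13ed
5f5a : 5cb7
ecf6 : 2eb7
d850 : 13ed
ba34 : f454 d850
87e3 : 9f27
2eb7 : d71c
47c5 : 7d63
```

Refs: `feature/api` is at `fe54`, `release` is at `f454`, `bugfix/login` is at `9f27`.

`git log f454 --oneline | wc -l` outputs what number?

Walking parent pointers from f454: reachable set = {13ed, f454, ffff}.
That is 3 commits.

3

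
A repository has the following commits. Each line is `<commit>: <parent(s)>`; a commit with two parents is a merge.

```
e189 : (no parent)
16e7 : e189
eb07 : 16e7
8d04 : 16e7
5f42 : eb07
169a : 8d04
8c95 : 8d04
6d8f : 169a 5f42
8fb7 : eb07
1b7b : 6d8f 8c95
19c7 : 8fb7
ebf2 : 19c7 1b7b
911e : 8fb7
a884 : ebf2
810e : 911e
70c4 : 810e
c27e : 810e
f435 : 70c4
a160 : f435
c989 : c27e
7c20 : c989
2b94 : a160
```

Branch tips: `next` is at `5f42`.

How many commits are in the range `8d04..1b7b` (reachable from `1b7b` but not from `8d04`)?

6

Reachable from 1b7b: {169a, 16e7, 1b7b, 5f42, 6d8f, 8c95, 8d04, e189, eb07}.
Reachable from 8d04: {16e7, 8d04, e189}.
In 1b7b's history but not 8d04's: {169a, 1b7b, 5f42, 6d8f, 8c95, eb07} — 6 commits.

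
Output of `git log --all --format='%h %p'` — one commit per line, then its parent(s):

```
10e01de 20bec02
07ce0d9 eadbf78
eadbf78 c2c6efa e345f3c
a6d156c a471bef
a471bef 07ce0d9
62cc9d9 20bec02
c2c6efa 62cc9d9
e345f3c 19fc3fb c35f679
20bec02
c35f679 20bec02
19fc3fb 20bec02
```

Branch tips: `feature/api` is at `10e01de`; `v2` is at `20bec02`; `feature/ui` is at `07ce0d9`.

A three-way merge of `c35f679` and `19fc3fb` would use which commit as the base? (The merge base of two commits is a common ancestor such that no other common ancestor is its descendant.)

20bec02

Ancestors of c35f679: {20bec02, c35f679}.
Ancestors of 19fc3fb: {19fc3fb, 20bec02}.
Common ancestors: {20bec02}.
The only common ancestor is 20bec02, so it is the merge base.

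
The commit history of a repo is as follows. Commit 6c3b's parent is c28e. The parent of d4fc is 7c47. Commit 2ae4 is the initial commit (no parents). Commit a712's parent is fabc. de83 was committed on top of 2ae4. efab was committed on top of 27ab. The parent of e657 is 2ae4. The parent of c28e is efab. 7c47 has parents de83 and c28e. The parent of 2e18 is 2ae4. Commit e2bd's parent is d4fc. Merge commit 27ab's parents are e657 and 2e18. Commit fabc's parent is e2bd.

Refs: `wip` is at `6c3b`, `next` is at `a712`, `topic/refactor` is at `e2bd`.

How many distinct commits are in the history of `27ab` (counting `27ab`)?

4

Walking parent pointers from 27ab: reachable set = {27ab, 2ae4, 2e18, e657}.
That is 4 commits.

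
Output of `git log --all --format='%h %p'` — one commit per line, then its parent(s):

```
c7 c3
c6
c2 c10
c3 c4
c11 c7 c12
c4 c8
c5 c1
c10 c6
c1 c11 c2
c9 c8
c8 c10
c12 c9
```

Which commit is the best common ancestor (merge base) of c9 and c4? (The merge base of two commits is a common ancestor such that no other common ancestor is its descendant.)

c8

Ancestors of c9: {c10, c6, c8, c9}.
Ancestors of c4: {c10, c4, c6, c8}.
Common ancestors: {c10, c6, c8}.
Among these, c8 is not an ancestor of any other common ancestor — it is the merge base.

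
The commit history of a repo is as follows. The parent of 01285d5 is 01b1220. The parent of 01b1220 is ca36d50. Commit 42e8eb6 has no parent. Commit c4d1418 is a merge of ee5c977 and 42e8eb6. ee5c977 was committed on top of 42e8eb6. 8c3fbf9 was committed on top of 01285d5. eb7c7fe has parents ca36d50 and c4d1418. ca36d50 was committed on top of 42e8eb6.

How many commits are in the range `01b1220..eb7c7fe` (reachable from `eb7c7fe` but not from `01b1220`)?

Reachable from eb7c7fe: {42e8eb6, c4d1418, ca36d50, eb7c7fe, ee5c977}.
Reachable from 01b1220: {01b1220, 42e8eb6, ca36d50}.
In eb7c7fe's history but not 01b1220's: {c4d1418, eb7c7fe, ee5c977} — 3 commits.

3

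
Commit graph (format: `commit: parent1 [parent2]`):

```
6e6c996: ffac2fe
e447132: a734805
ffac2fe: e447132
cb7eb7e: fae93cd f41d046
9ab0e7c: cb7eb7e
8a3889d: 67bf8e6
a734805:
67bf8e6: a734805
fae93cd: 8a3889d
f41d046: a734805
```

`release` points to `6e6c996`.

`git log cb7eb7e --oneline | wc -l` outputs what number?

Walking parent pointers from cb7eb7e: reachable set = {67bf8e6, 8a3889d, a734805, cb7eb7e, f41d046, fae93cd}.
That is 6 commits.

6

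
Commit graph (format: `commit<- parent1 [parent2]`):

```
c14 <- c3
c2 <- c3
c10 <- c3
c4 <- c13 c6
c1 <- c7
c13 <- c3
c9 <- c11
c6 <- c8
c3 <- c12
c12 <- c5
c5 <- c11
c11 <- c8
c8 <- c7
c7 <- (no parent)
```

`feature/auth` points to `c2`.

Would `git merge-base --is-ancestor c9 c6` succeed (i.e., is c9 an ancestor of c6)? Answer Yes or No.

No

Ancestors of c6: {c6, c7, c8}.
c9 is not in that set, so it is not an ancestor of c6.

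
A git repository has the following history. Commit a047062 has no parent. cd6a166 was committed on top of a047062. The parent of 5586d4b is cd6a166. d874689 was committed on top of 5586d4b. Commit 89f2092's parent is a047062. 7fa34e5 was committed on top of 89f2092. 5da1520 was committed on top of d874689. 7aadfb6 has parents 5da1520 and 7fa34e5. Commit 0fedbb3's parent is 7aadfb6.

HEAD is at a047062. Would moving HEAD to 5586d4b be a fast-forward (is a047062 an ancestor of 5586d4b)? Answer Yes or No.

Yes

A fast-forward from a047062 to 5586d4b is possible iff a047062 is an ancestor of 5586d4b.
Ancestors of 5586d4b: {5586d4b, a047062, cd6a166}.
a047062 is among them, so fast-forward is possible.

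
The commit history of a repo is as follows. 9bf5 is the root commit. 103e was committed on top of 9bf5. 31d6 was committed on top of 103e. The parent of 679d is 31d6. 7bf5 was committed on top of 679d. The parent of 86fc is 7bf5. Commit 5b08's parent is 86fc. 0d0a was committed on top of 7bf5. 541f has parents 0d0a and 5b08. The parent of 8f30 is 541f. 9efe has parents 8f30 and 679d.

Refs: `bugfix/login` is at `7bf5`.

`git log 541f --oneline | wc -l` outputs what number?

9

Walking parent pointers from 541f: reachable set = {0d0a, 103e, 31d6, 541f, 5b08, 679d, 7bf5, 86fc, 9bf5}.
That is 9 commits.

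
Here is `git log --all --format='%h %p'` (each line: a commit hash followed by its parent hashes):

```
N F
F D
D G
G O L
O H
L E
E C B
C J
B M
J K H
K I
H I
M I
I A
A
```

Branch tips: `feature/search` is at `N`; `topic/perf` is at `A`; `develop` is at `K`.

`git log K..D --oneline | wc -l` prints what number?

10

Reachable from D: {A, B, C, D, E, G, H, I, J, K, L, M, O}.
Reachable from K: {A, I, K}.
In D's history but not K's: {B, C, D, E, G, H, J, L, M, O} — 10 commits.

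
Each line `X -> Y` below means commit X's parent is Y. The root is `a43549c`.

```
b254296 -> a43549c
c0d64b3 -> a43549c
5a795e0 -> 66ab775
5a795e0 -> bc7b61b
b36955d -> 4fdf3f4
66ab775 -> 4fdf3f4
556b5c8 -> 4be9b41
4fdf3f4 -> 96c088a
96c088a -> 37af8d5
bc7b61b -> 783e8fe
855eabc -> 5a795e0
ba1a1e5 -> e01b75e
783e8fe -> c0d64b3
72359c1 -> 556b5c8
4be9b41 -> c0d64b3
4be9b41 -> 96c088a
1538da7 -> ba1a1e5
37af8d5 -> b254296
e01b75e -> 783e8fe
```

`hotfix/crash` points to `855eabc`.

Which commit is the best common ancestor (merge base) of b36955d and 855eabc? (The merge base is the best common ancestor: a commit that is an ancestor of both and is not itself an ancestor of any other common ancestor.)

4fdf3f4

Ancestors of b36955d: {37af8d5, 4fdf3f4, 96c088a, a43549c, b254296, b36955d}.
Ancestors of 855eabc: {37af8d5, 4fdf3f4, 5a795e0, 66ab775, 783e8fe, 855eabc, 96c088a, a43549c, b254296, bc7b61b, c0d64b3}.
Common ancestors: {37af8d5, 4fdf3f4, 96c088a, a43549c, b254296}.
Among these, 4fdf3f4 is not an ancestor of any other common ancestor — it is the merge base.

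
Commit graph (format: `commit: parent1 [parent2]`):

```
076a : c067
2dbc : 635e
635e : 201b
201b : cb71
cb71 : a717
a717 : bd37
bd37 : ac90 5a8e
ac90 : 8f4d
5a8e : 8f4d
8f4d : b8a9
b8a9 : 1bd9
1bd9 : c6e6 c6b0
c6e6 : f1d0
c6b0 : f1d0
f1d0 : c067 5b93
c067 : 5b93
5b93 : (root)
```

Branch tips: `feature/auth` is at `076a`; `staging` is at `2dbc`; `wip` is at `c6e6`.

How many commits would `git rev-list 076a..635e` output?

13

Reachable from 635e: {1bd9, 201b, 5a8e, 5b93, 635e, 8f4d, a717, ac90, b8a9, bd37, c067, c6b0, c6e6, cb71, f1d0}.
Reachable from 076a: {076a, 5b93, c067}.
In 635e's history but not 076a's: {1bd9, 201b, 5a8e, 635e, 8f4d, a717, ac90, b8a9, bd37, c6b0, c6e6, cb71, f1d0} — 13 commits.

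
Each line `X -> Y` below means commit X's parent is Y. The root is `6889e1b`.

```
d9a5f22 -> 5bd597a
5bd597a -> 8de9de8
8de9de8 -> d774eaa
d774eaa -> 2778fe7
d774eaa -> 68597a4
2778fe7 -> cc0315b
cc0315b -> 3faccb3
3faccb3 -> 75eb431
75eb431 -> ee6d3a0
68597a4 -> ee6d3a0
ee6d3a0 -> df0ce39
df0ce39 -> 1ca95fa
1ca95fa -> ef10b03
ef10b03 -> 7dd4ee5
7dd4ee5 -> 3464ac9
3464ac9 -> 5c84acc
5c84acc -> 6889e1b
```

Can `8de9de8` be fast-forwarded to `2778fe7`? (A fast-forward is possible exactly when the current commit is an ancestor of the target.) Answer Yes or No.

A fast-forward from 8de9de8 to 2778fe7 is possible iff 8de9de8 is an ancestor of 2778fe7.
Ancestors of 2778fe7: {1ca95fa, 2778fe7, 3464ac9, 3faccb3, 5c84acc, 6889e1b, 75eb431, 7dd4ee5, cc0315b, df0ce39, ee6d3a0, ef10b03}.
8de9de8 is not among them, so fast-forward is not possible.

No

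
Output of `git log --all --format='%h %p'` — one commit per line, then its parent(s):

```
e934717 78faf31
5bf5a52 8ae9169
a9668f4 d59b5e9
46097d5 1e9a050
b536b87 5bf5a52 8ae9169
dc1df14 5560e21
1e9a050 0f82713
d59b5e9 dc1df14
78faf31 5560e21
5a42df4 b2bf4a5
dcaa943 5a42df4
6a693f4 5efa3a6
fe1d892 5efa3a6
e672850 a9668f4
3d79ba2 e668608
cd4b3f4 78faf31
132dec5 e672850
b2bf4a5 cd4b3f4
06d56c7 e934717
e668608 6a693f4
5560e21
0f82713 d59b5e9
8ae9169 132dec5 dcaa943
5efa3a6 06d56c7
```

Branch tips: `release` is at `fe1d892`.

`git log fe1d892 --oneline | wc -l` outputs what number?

Walking parent pointers from fe1d892: reachable set = {06d56c7, 5560e21, 5efa3a6, 78faf31, e934717, fe1d892}.
That is 6 commits.

6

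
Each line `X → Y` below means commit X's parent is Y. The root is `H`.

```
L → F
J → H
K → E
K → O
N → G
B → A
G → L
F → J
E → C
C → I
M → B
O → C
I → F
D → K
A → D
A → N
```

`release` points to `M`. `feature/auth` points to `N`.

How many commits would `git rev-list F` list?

Walking parent pointers from F: reachable set = {F, H, J}.
That is 3 commits.

3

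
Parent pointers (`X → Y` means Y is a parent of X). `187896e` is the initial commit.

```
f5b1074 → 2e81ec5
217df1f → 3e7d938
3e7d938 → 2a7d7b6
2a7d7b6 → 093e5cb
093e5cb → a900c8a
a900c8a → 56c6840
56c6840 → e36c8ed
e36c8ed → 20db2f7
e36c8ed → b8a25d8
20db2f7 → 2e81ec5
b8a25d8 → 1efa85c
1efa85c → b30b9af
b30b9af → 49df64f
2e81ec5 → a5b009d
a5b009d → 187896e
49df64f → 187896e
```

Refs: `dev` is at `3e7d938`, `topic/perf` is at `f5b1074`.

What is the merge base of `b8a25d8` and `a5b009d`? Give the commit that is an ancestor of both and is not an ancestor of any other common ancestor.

187896e

Ancestors of b8a25d8: {187896e, 1efa85c, 49df64f, b30b9af, b8a25d8}.
Ancestors of a5b009d: {187896e, a5b009d}.
Common ancestors: {187896e}.
The only common ancestor is 187896e, so it is the merge base.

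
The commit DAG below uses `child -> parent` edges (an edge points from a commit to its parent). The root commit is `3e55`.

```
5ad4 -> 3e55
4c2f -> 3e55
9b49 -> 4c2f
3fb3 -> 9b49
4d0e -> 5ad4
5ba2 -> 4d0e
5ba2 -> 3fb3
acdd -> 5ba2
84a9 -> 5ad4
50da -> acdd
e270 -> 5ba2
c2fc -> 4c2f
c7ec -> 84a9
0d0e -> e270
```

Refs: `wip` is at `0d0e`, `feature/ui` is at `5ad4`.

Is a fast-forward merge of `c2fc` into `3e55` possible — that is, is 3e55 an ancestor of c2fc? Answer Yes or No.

A fast-forward from 3e55 to c2fc is possible iff 3e55 is an ancestor of c2fc.
Ancestors of c2fc: {3e55, 4c2f, c2fc}.
3e55 is among them, so fast-forward is possible.

Yes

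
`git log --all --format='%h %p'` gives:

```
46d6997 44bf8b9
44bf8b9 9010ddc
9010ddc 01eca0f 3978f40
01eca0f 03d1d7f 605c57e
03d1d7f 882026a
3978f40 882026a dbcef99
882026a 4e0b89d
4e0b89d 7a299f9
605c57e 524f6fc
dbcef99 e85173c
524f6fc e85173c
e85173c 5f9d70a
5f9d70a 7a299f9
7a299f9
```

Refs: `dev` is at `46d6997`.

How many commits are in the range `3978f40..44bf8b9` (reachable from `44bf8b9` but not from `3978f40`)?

Reachable from 44bf8b9: {01eca0f, 03d1d7f, 3978f40, 44bf8b9, 4e0b89d, 524f6fc, 5f9d70a, 605c57e, 7a299f9, 882026a, 9010ddc, dbcef99, e85173c}.
Reachable from 3978f40: {3978f40, 4e0b89d, 5f9d70a, 7a299f9, 882026a, dbcef99, e85173c}.
In 44bf8b9's history but not 3978f40's: {01eca0f, 03d1d7f, 44bf8b9, 524f6fc, 605c57e, 9010ddc} — 6 commits.

6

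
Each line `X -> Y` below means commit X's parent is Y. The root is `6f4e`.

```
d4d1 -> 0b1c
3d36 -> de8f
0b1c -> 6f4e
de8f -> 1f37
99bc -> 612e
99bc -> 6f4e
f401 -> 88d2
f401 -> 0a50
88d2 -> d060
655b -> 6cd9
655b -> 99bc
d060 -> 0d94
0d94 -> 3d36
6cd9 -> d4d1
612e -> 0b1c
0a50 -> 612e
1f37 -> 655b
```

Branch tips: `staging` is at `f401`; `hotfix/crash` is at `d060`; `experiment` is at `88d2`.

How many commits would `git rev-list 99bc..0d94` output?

Reachable from 0d94: {0b1c, 0d94, 1f37, 3d36, 612e, 655b, 6cd9, 6f4e, 99bc, d4d1, de8f}.
Reachable from 99bc: {0b1c, 612e, 6f4e, 99bc}.
In 0d94's history but not 99bc's: {0d94, 1f37, 3d36, 655b, 6cd9, d4d1, de8f} — 7 commits.

7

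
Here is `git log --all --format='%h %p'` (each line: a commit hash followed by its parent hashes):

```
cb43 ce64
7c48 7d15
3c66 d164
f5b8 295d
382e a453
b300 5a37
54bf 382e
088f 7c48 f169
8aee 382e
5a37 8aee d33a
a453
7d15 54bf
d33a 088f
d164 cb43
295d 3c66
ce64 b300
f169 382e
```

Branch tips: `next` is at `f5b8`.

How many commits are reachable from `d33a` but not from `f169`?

5

Reachable from d33a: {088f, 382e, 54bf, 7c48, 7d15, a453, d33a, f169}.
Reachable from f169: {382e, a453, f169}.
In d33a's history but not f169's: {088f, 54bf, 7c48, 7d15, d33a} — 5 commits.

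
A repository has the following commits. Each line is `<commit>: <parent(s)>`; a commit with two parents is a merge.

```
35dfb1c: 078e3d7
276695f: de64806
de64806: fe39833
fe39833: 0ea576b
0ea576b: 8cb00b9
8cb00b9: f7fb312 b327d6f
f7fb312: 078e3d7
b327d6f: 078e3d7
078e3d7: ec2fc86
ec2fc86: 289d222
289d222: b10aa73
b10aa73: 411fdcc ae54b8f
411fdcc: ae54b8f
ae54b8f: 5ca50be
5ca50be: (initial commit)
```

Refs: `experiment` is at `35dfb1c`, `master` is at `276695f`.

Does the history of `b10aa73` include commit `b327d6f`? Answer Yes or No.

No

Ancestors of b10aa73: {411fdcc, 5ca50be, ae54b8f, b10aa73}.
b327d6f is not in that set, so it is not an ancestor of b10aa73.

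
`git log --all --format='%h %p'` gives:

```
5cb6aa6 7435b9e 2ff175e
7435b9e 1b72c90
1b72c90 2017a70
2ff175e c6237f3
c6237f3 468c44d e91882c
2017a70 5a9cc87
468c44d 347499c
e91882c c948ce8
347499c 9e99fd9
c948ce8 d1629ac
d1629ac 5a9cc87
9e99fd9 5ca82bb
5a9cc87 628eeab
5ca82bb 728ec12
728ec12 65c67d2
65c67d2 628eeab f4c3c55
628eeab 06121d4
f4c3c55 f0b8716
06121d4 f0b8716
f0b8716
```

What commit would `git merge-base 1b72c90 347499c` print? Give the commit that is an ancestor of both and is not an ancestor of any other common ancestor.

628eeab

Ancestors of 1b72c90: {06121d4, 1b72c90, 2017a70, 5a9cc87, 628eeab, f0b8716}.
Ancestors of 347499c: {06121d4, 347499c, 5ca82bb, 628eeab, 65c67d2, 728ec12, 9e99fd9, f0b8716, f4c3c55}.
Common ancestors: {06121d4, 628eeab, f0b8716}.
Among these, 628eeab is not an ancestor of any other common ancestor — it is the merge base.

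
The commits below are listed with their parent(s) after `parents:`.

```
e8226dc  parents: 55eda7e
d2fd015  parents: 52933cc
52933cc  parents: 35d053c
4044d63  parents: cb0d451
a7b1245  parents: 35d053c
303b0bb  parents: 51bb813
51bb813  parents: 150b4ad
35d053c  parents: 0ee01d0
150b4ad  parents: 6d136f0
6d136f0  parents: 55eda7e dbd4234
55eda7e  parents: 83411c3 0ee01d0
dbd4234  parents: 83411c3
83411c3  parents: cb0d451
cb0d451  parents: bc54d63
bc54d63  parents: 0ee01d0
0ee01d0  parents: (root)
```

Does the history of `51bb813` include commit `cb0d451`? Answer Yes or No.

Yes

Ancestors of 51bb813 (commits reachable by following parents): {0ee01d0, 150b4ad, 51bb813, 55eda7e, 6d136f0, 83411c3, bc54d63, cb0d451, dbd4234}.
cb0d451 is in that set, so it is an ancestor of 51bb813.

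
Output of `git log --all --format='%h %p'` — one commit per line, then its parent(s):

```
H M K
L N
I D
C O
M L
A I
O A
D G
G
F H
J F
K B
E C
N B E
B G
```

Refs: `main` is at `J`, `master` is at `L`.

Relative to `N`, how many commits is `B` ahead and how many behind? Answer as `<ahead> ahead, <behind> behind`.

Reachable from B: {B, G}.
Reachable from N: {A, B, C, D, E, G, I, N, O}.
Only in B's history (ahead): {} — 0.
Only in N's history (behind): {A, C, D, E, I, N, O} — 7.

0 ahead, 7 behind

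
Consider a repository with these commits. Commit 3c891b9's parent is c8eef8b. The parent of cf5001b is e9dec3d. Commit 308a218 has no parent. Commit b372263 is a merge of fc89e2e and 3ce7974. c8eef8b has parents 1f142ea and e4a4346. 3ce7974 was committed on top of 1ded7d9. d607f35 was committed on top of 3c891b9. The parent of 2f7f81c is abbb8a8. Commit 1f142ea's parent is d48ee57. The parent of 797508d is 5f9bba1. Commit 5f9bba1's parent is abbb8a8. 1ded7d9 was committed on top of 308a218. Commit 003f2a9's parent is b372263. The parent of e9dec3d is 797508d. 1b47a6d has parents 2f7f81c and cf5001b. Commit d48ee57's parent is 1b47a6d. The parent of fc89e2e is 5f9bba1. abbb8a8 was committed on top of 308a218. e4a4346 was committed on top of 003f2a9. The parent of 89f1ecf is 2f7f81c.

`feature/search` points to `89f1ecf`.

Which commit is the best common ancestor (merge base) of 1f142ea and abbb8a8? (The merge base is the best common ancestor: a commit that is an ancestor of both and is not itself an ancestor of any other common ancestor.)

Ancestors of 1f142ea: {1b47a6d, 1f142ea, 2f7f81c, 308a218, 5f9bba1, 797508d, abbb8a8, cf5001b, d48ee57, e9dec3d}.
Ancestors of abbb8a8: {308a218, abbb8a8}.
Common ancestors: {308a218, abbb8a8}.
Among these, abbb8a8 is not an ancestor of any other common ancestor — it is the merge base.

abbb8a8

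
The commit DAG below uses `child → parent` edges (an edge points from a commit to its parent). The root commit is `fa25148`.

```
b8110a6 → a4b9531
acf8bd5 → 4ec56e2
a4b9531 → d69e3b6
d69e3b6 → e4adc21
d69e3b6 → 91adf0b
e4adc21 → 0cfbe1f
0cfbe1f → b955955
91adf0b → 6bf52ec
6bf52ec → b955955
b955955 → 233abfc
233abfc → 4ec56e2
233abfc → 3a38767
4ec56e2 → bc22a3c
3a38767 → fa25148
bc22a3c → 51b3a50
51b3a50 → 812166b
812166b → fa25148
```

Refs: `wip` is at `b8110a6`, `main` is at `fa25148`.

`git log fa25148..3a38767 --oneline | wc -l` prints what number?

1

Reachable from 3a38767: {3a38767, fa25148}.
Reachable from fa25148: {fa25148}.
In 3a38767's history but not fa25148's: {3a38767} — 1 commit.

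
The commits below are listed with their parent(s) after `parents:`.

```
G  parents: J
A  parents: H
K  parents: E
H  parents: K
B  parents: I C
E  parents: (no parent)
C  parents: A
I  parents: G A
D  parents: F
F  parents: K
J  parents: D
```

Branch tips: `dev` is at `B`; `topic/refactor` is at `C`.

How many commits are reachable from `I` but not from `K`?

7

Reachable from I: {A, D, E, F, G, H, I, J, K}.
Reachable from K: {E, K}.
In I's history but not K's: {A, D, F, G, H, I, J} — 7 commits.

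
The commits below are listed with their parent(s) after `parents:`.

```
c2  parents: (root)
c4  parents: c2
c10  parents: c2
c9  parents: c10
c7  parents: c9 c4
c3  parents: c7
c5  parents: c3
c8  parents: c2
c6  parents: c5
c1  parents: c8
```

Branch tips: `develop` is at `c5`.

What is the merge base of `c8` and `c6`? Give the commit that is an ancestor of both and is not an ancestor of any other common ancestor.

c2

Ancestors of c8: {c2, c8}.
Ancestors of c6: {c10, c2, c3, c4, c5, c6, c7, c9}.
Common ancestors: {c2}.
The only common ancestor is c2, so it is the merge base.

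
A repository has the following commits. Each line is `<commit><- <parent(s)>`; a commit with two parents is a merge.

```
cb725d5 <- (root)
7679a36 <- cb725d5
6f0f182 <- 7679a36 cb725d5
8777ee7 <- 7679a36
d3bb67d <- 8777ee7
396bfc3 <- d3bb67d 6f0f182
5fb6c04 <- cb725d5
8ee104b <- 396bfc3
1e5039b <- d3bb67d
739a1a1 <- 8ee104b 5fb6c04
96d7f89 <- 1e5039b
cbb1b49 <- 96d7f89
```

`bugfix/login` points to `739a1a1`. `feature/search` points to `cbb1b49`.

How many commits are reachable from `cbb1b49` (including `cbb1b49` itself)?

7

Walking parent pointers from cbb1b49: reachable set = {1e5039b, 7679a36, 8777ee7, 96d7f89, cb725d5, cbb1b49, d3bb67d}.
That is 7 commits.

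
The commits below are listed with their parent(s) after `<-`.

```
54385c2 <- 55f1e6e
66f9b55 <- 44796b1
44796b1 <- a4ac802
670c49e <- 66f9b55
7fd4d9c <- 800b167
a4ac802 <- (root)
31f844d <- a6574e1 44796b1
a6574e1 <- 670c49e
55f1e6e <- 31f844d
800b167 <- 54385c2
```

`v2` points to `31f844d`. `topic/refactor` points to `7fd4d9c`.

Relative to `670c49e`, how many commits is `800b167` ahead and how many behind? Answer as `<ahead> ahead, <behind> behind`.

5 ahead, 0 behind

Reachable from 800b167: {31f844d, 44796b1, 54385c2, 55f1e6e, 66f9b55, 670c49e, 800b167, a4ac802, a6574e1}.
Reachable from 670c49e: {44796b1, 66f9b55, 670c49e, a4ac802}.
Only in 800b167's history (ahead): {31f844d, 54385c2, 55f1e6e, 800b167, a6574e1} — 5.
Only in 670c49e's history (behind): {} — 0.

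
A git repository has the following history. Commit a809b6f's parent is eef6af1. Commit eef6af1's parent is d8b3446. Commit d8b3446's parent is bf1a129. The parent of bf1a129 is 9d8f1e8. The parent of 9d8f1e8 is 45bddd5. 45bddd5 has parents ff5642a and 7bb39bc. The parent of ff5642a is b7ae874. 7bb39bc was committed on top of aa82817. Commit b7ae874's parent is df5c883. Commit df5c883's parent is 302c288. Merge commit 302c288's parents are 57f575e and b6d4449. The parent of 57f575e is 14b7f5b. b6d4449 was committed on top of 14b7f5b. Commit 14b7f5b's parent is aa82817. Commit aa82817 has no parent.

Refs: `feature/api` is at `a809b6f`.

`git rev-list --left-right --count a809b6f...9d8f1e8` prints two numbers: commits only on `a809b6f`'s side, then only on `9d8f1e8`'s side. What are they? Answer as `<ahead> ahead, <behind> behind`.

Reachable from a809b6f: {14b7f5b, 302c288, 45bddd5, 57f575e, 7bb39bc, 9d8f1e8, a809b6f, aa82817, b6d4449, b7ae874, bf1a129, d8b3446, df5c883, eef6af1, ff5642a}.
Reachable from 9d8f1e8: {14b7f5b, 302c288, 45bddd5, 57f575e, 7bb39bc, 9d8f1e8, aa82817, b6d4449, b7ae874, df5c883, ff5642a}.
Only in a809b6f's history (ahead): {a809b6f, bf1a129, d8b3446, eef6af1} — 4.
Only in 9d8f1e8's history (behind): {} — 0.

4 ahead, 0 behind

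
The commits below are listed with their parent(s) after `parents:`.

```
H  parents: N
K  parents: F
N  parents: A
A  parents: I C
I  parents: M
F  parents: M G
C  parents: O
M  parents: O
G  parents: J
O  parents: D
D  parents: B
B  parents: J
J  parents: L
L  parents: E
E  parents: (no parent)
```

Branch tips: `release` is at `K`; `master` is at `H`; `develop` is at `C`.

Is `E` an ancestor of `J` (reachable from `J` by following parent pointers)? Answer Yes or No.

Yes

Ancestors of J (commits reachable by following parents): {E, J, L}.
E is in that set, so it is an ancestor of J.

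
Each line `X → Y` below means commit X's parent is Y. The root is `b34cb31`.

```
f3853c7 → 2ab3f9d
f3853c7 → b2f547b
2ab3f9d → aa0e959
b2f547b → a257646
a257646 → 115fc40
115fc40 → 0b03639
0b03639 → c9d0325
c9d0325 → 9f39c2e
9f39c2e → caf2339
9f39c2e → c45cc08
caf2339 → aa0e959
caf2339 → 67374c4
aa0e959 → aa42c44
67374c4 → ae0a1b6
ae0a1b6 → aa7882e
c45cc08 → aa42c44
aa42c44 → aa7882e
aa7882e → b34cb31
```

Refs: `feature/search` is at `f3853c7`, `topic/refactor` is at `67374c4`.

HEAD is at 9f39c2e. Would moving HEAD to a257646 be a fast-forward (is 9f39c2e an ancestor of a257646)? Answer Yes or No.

Yes

A fast-forward from 9f39c2e to a257646 is possible iff 9f39c2e is an ancestor of a257646.
Ancestors of a257646: {0b03639, 115fc40, 67374c4, 9f39c2e, a257646, aa0e959, aa42c44, aa7882e, ae0a1b6, b34cb31, c45cc08, c9d0325, caf2339}.
9f39c2e is among them, so fast-forward is possible.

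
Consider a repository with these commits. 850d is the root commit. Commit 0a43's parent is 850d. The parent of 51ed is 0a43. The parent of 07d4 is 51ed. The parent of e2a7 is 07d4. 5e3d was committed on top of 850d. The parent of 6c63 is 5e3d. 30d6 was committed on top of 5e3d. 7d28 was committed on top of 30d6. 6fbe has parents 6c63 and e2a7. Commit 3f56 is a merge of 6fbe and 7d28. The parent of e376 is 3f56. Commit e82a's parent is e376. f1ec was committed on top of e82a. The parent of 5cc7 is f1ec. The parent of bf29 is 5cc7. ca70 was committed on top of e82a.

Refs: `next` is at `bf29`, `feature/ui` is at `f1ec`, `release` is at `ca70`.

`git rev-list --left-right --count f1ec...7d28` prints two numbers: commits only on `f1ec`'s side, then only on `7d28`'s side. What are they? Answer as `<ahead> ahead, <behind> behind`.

Reachable from f1ec: {07d4, 0a43, 30d6, 3f56, 51ed, 5e3d, 6c63, 6fbe, 7d28, 850d, e2a7, e376, e82a, f1ec}.
Reachable from 7d28: {30d6, 5e3d, 7d28, 850d}.
Only in f1ec's history (ahead): {07d4, 0a43, 3f56, 51ed, 6c63, 6fbe, e2a7, e376, e82a, f1ec} — 10.
Only in 7d28's history (behind): {} — 0.

10 ahead, 0 behind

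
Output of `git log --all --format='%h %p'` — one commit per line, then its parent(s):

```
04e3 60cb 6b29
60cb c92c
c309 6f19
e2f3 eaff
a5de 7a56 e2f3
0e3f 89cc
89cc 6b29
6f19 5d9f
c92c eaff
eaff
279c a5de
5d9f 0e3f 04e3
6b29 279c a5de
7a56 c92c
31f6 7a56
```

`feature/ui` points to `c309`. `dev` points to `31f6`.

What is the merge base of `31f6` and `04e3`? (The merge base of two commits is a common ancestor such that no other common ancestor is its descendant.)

Ancestors of 31f6: {31f6, 7a56, c92c, eaff}.
Ancestors of 04e3: {04e3, 279c, 60cb, 6b29, 7a56, a5de, c92c, e2f3, eaff}.
Common ancestors: {7a56, c92c, eaff}.
Among these, 7a56 is not an ancestor of any other common ancestor — it is the merge base.

7a56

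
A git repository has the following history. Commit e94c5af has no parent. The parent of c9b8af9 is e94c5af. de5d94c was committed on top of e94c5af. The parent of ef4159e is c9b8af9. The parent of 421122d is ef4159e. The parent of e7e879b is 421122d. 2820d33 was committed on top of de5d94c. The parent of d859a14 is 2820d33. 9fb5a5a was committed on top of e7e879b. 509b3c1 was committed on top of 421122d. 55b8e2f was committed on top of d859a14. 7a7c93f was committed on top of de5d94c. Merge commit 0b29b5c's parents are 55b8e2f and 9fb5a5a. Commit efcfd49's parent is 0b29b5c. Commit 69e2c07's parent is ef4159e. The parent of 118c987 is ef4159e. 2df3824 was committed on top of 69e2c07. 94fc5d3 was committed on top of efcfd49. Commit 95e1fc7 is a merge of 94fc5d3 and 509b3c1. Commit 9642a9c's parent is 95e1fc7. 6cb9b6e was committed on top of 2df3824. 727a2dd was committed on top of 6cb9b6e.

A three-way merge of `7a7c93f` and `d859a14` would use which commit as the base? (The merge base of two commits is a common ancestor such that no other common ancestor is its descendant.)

Ancestors of 7a7c93f: {7a7c93f, de5d94c, e94c5af}.
Ancestors of d859a14: {2820d33, d859a14, de5d94c, e94c5af}.
Common ancestors: {de5d94c, e94c5af}.
Among these, de5d94c is not an ancestor of any other common ancestor — it is the merge base.

de5d94c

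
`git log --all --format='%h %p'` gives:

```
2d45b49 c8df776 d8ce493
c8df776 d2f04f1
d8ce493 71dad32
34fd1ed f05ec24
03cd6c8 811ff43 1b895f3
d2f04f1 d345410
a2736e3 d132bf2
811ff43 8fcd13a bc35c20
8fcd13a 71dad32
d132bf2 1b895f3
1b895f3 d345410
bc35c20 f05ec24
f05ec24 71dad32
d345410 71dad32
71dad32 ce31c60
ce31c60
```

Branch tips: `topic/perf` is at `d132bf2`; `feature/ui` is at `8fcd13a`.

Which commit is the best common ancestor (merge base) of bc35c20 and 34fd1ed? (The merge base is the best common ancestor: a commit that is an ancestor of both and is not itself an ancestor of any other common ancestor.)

f05ec24

Ancestors of bc35c20: {71dad32, bc35c20, ce31c60, f05ec24}.
Ancestors of 34fd1ed: {34fd1ed, 71dad32, ce31c60, f05ec24}.
Common ancestors: {71dad32, ce31c60, f05ec24}.
Among these, f05ec24 is not an ancestor of any other common ancestor — it is the merge base.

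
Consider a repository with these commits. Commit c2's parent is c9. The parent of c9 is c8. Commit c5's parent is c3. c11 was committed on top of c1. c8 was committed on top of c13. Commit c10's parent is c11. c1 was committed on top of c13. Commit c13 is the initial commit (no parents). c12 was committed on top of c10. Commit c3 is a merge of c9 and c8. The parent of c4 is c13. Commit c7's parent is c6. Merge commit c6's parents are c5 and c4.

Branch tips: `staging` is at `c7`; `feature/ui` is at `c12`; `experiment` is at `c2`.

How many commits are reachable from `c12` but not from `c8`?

4

Reachable from c12: {c1, c10, c11, c12, c13}.
Reachable from c8: {c13, c8}.
In c12's history but not c8's: {c1, c10, c11, c12} — 4 commits.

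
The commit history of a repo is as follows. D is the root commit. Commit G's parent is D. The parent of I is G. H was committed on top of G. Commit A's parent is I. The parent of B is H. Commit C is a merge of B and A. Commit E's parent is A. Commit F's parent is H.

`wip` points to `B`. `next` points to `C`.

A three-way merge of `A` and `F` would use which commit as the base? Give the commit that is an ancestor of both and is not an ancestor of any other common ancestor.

G

Ancestors of A: {A, D, G, I}.
Ancestors of F: {D, F, G, H}.
Common ancestors: {D, G}.
Among these, G is not an ancestor of any other common ancestor — it is the merge base.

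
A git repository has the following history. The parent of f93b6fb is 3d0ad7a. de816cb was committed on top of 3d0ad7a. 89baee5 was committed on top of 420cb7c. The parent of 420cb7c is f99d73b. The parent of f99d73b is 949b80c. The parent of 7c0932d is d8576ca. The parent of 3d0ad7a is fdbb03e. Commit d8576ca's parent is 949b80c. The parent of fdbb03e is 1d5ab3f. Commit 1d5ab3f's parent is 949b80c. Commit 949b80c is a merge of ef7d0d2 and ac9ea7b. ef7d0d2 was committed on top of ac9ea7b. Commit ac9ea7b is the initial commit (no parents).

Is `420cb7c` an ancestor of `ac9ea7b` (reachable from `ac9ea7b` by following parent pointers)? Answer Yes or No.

No

Ancestors of ac9ea7b: {ac9ea7b}.
420cb7c is not in that set, so it is not an ancestor of ac9ea7b.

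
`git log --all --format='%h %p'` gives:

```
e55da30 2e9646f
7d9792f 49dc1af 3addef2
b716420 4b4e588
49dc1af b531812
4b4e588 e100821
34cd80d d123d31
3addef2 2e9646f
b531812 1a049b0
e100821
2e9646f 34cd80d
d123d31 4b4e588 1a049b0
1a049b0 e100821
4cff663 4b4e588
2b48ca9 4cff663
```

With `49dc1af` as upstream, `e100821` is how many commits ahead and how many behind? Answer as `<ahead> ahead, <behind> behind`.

Reachable from e100821: {e100821}.
Reachable from 49dc1af: {1a049b0, 49dc1af, b531812, e100821}.
Only in e100821's history (ahead): {} — 0.
Only in 49dc1af's history (behind): {1a049b0, 49dc1af, b531812} — 3.

0 ahead, 3 behind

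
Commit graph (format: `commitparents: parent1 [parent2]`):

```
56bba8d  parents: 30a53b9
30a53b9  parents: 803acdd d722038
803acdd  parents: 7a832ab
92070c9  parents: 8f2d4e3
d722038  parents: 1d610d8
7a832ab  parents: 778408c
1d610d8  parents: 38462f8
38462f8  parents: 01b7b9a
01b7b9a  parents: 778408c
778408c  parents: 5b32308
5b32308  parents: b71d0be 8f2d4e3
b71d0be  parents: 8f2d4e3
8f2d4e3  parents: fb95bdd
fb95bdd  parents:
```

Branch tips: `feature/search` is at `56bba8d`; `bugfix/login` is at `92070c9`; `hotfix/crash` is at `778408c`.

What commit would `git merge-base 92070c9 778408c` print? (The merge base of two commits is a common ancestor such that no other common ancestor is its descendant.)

Ancestors of 92070c9: {8f2d4e3, 92070c9, fb95bdd}.
Ancestors of 778408c: {5b32308, 778408c, 8f2d4e3, b71d0be, fb95bdd}.
Common ancestors: {8f2d4e3, fb95bdd}.
Among these, 8f2d4e3 is not an ancestor of any other common ancestor — it is the merge base.

8f2d4e3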